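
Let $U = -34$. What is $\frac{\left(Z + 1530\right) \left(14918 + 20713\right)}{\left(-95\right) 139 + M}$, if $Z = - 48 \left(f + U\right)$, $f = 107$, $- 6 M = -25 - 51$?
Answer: $\frac{211006782}{39577} \approx 5331.5$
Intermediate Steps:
$M = \frac{38}{3}$ ($M = - \frac{-25 - 51}{6} = \left(- \frac{1}{6}\right) \left(-76\right) = \frac{38}{3} \approx 12.667$)
$Z = -3504$ ($Z = - 48 \left(107 - 34\right) = \left(-48\right) 73 = -3504$)
$\frac{\left(Z + 1530\right) \left(14918 + 20713\right)}{\left(-95\right) 139 + M} = \frac{\left(-3504 + 1530\right) \left(14918 + 20713\right)}{\left(-95\right) 139 + \frac{38}{3}} = \frac{\left(-1974\right) 35631}{-13205 + \frac{38}{3}} = - \frac{70335594}{- \frac{39577}{3}} = \left(-70335594\right) \left(- \frac{3}{39577}\right) = \frac{211006782}{39577}$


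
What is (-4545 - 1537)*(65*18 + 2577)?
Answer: -22789254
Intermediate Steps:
(-4545 - 1537)*(65*18 + 2577) = -6082*(1170 + 2577) = -6082*3747 = -22789254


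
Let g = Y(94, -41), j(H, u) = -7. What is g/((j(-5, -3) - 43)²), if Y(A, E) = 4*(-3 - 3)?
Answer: -6/625 ≈ -0.0096000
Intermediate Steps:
Y(A, E) = -24 (Y(A, E) = 4*(-6) = -24)
g = -24
g/((j(-5, -3) - 43)²) = -24/(-7 - 43)² = -24/((-50)²) = -24/2500 = -24*1/2500 = -6/625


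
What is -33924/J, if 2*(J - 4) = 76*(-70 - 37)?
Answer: 5654/677 ≈ 8.3515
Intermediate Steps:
J = -4062 (J = 4 + (76*(-70 - 37))/2 = 4 + (76*(-107))/2 = 4 + (½)*(-8132) = 4 - 4066 = -4062)
-33924/J = -33924/(-4062) = -33924*(-1/4062) = 5654/677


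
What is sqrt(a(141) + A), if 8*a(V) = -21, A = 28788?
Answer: 9*sqrt(5686)/4 ≈ 169.66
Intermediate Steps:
a(V) = -21/8 (a(V) = (1/8)*(-21) = -21/8)
sqrt(a(141) + A) = sqrt(-21/8 + 28788) = sqrt(230283/8) = 9*sqrt(5686)/4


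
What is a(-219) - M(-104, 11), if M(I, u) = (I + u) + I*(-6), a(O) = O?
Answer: -750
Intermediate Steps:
M(I, u) = u - 5*I (M(I, u) = (I + u) - 6*I = u - 5*I)
a(-219) - M(-104, 11) = -219 - (11 - 5*(-104)) = -219 - (11 + 520) = -219 - 1*531 = -219 - 531 = -750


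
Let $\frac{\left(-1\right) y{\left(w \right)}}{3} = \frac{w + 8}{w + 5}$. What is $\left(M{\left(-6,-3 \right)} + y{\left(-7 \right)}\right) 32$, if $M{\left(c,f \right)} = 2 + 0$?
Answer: $112$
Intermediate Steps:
$M{\left(c,f \right)} = 2$
$y{\left(w \right)} = - \frac{3 \left(8 + w\right)}{5 + w}$ ($y{\left(w \right)} = - 3 \frac{w + 8}{w + 5} = - 3 \frac{8 + w}{5 + w} = - \frac{3 \left(8 + w\right)}{5 + w}$)
$\left(M{\left(-6,-3 \right)} + y{\left(-7 \right)}\right) 32 = \left(2 + \frac{3 \left(-8 - -7\right)}{5 - 7}\right) 32 = \left(2 + \frac{3 \left(-8 + 7\right)}{-2}\right) 32 = \left(2 + 3 \left(- \frac{1}{2}\right) \left(-1\right)\right) 32 = \left(2 + \frac{3}{2}\right) 32 = \frac{7}{2} \cdot 32 = 112$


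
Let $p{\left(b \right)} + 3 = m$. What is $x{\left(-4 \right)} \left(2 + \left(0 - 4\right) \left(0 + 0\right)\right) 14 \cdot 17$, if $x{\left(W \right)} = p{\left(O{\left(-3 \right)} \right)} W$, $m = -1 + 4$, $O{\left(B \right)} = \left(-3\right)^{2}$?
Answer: $0$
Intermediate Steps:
$O{\left(B \right)} = 9$
$m = 3$
$p{\left(b \right)} = 0$ ($p{\left(b \right)} = -3 + 3 = 0$)
$x{\left(W \right)} = 0$ ($x{\left(W \right)} = 0 W = 0$)
$x{\left(-4 \right)} \left(2 + \left(0 - 4\right) \left(0 + 0\right)\right) 14 \cdot 17 = 0 \left(2 + \left(0 - 4\right) \left(0 + 0\right)\right) 14 \cdot 17 = 0 \left(2 - 0\right) 14 \cdot 17 = 0 \left(2 + 0\right) 14 \cdot 17 = 0 \cdot 2 \cdot 14 \cdot 17 = 0 \cdot 14 \cdot 17 = 0 \cdot 17 = 0$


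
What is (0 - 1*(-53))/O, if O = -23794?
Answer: -53/23794 ≈ -0.0022275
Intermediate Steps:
(0 - 1*(-53))/O = (0 - 1*(-53))/(-23794) = (0 + 53)*(-1/23794) = 53*(-1/23794) = -53/23794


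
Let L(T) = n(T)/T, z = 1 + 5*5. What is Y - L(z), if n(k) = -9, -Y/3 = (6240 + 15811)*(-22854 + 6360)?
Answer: 28369317141/26 ≈ 1.0911e+9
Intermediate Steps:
z = 26 (z = 1 + 25 = 26)
Y = 1091127582 (Y = -3*(6240 + 15811)*(-22854 + 6360) = -66153*(-16494) = -3*(-363709194) = 1091127582)
L(T) = -9/T
Y - L(z) = 1091127582 - (-9)/26 = 1091127582 - 1*(-9/26) = 1091127582 + 9/26 = 28369317141/26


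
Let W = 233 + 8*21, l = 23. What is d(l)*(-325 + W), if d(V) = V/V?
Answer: 76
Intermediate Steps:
W = 401 (W = 233 + 168 = 401)
d(V) = 1
d(l)*(-325 + W) = 1*(-325 + 401) = 1*76 = 76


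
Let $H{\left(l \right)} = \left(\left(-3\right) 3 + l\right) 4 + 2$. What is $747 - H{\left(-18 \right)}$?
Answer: $853$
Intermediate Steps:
$H{\left(l \right)} = -34 + 4 l$ ($H{\left(l \right)} = \left(-9 + l\right) 4 + 2 = \left(-36 + 4 l\right) + 2 = -34 + 4 l$)
$747 - H{\left(-18 \right)} = 747 - \left(-34 + 4 \left(-18\right)\right) = 747 - \left(-34 - 72\right) = 747 - -106 = 747 + 106 = 853$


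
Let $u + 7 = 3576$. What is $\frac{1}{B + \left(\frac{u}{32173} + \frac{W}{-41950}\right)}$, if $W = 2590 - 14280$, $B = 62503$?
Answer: $\frac{134965735}{8435815916897} \approx 1.5999 \cdot 10^{-5}$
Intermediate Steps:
$u = 3569$ ($u = -7 + 3576 = 3569$)
$W = -11690$ ($W = 2590 - 14280 = -11690$)
$\frac{1}{B + \left(\frac{u}{32173} + \frac{W}{-41950}\right)} = \frac{1}{62503 + \left(\frac{3569}{32173} - \frac{11690}{-41950}\right)} = \frac{1}{62503 + \left(3569 \cdot \frac{1}{32173} - - \frac{1169}{4195}\right)} = \frac{1}{62503 + \left(\frac{3569}{32173} + \frac{1169}{4195}\right)} = \frac{1}{62503 + \frac{52582192}{134965735}} = \frac{1}{\frac{8435815916897}{134965735}} = \frac{134965735}{8435815916897}$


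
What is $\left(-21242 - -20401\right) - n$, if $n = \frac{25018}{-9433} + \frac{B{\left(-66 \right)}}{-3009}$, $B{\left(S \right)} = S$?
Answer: $- \frac{7932066931}{9461299} \approx -838.37$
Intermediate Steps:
$n = - \frac{24885528}{9461299}$ ($n = \frac{25018}{-9433} - \frac{66}{-3009} = 25018 \left(- \frac{1}{9433}\right) - - \frac{22}{1003} = - \frac{25018}{9433} + \frac{22}{1003} = - \frac{24885528}{9461299} \approx -2.6302$)
$\left(-21242 - -20401\right) - n = \left(-21242 - -20401\right) - - \frac{24885528}{9461299} = \left(-21242 + 20401\right) + \frac{24885528}{9461299} = -841 + \frac{24885528}{9461299} = - \frac{7932066931}{9461299}$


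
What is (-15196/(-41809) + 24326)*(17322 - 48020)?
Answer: -31221736429140/41809 ≈ -7.4677e+8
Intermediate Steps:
(-15196/(-41809) + 24326)*(17322 - 48020) = (-15196*(-1/41809) + 24326)*(-30698) = (15196/41809 + 24326)*(-30698) = (1017060930/41809)*(-30698) = -31221736429140/41809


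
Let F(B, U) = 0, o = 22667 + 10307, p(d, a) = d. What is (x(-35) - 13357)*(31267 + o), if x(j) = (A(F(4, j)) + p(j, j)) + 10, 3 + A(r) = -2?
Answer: -859994267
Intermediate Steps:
o = 32974
A(r) = -5 (A(r) = -3 - 2 = -5)
x(j) = 5 + j (x(j) = (-5 + j) + 10 = 5 + j)
(x(-35) - 13357)*(31267 + o) = ((5 - 35) - 13357)*(31267 + 32974) = (-30 - 13357)*64241 = -13387*64241 = -859994267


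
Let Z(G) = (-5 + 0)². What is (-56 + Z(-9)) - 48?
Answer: -79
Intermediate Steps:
Z(G) = 25 (Z(G) = (-5)² = 25)
(-56 + Z(-9)) - 48 = (-56 + 25) - 48 = -31 - 48 = -79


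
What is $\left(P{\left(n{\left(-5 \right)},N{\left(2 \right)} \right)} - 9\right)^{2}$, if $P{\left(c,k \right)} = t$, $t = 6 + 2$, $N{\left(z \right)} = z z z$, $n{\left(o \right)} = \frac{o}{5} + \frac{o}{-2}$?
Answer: $1$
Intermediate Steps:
$n{\left(o \right)} = - \frac{3 o}{10}$ ($n{\left(o \right)} = o \frac{1}{5} + o \left(- \frac{1}{2}\right) = \frac{o}{5} - \frac{o}{2} = - \frac{3 o}{10}$)
$N{\left(z \right)} = z^{3}$ ($N{\left(z \right)} = z^{2} z = z^{3}$)
$t = 8$
$P{\left(c,k \right)} = 8$
$\left(P{\left(n{\left(-5 \right)},N{\left(2 \right)} \right)} - 9\right)^{2} = \left(8 - 9\right)^{2} = \left(-1\right)^{2} = 1$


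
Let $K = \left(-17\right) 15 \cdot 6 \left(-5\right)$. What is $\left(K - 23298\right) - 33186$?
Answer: $-48834$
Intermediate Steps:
$K = 7650$ ($K = \left(-255\right) \left(-30\right) = 7650$)
$\left(K - 23298\right) - 33186 = \left(7650 - 23298\right) - 33186 = -15648 - 33186 = -48834$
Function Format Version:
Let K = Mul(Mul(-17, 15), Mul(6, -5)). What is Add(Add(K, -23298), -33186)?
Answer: -48834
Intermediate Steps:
K = 7650 (K = Mul(-255, -30) = 7650)
Add(Add(K, -23298), -33186) = Add(Add(7650, -23298), -33186) = Add(-15648, -33186) = -48834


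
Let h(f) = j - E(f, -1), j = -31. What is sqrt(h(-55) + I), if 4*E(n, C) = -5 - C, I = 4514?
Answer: 2*sqrt(1121) ≈ 66.963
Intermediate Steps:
E(n, C) = -5/4 - C/4 (E(n, C) = (-5 - C)/4 = -5/4 - C/4)
h(f) = -30 (h(f) = -31 - (-5/4 - 1/4*(-1)) = -31 - (-5/4 + 1/4) = -31 - 1*(-1) = -31 + 1 = -30)
sqrt(h(-55) + I) = sqrt(-30 + 4514) = sqrt(4484) = 2*sqrt(1121)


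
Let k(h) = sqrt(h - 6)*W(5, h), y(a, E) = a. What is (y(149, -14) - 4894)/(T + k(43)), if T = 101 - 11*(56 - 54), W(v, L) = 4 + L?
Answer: 374855/75492 - 223015*sqrt(37)/75492 ≈ -13.004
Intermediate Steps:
k(h) = sqrt(-6 + h)*(4 + h) (k(h) = sqrt(h - 6)*(4 + h) = sqrt(-6 + h)*(4 + h))
T = 79 (T = 101 - 11*2 = 101 - 22 = 79)
(y(149, -14) - 4894)/(T + k(43)) = (149 - 4894)/(79 + sqrt(-6 + 43)*(4 + 43)) = -4745/(79 + sqrt(37)*47) = -4745/(79 + 47*sqrt(37))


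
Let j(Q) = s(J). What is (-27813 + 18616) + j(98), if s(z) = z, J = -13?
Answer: -9210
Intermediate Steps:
j(Q) = -13
(-27813 + 18616) + j(98) = (-27813 + 18616) - 13 = -9197 - 13 = -9210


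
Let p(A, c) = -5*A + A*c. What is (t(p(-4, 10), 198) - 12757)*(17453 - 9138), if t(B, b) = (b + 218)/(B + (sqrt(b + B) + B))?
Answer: -75488118305/711 - 1729520*sqrt(178)/711 ≈ -1.0620e+8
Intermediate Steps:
t(B, b) = (218 + b)/(sqrt(B + b) + 2*B) (t(B, b) = (218 + b)/(B + (sqrt(B + b) + B)) = (218 + b)/(B + (B + sqrt(B + b))) = (218 + b)/(sqrt(B + b) + 2*B))
(t(p(-4, 10), 198) - 12757)*(17453 - 9138) = ((218 + 198)/(sqrt(-4*(-5 + 10) + 198) + 2*(-4*(-5 + 10))) - 12757)*(17453 - 9138) = (416/(sqrt(-4*5 + 198) + 2*(-4*5)) - 12757)*8315 = (416/(sqrt(-20 + 198) + 2*(-20)) - 12757)*8315 = (416/(sqrt(178) - 40) - 12757)*8315 = (416/(-40 + sqrt(178)) - 12757)*8315 = (-12757 + 416/(-40 + sqrt(178)))*8315 = -106074455 + 3459040/(-40 + sqrt(178))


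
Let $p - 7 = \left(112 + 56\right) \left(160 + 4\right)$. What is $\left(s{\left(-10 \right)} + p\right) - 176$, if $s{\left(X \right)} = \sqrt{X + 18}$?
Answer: $27383 + 2 \sqrt{2} \approx 27386.0$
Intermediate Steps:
$p = 27559$ ($p = 7 + \left(112 + 56\right) \left(160 + 4\right) = 7 + 168 \cdot 164 = 7 + 27552 = 27559$)
$s{\left(X \right)} = \sqrt{18 + X}$
$\left(s{\left(-10 \right)} + p\right) - 176 = \left(\sqrt{18 - 10} + 27559\right) - 176 = \left(\sqrt{8} + 27559\right) - 176 = \left(2 \sqrt{2} + 27559\right) - 176 = \left(27559 + 2 \sqrt{2}\right) - 176 = 27383 + 2 \sqrt{2}$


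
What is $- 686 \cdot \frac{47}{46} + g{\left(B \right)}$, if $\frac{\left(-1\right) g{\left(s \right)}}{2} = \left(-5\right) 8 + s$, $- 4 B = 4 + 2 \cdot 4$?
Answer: $- \frac{14143}{23} \approx -614.91$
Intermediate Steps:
$B = -3$ ($B = - \frac{4 + 2 \cdot 4}{4} = - \frac{4 + 8}{4} = \left(- \frac{1}{4}\right) 12 = -3$)
$g{\left(s \right)} = 80 - 2 s$ ($g{\left(s \right)} = - 2 \left(\left(-5\right) 8 + s\right) = - 2 \left(-40 + s\right) = 80 - 2 s$)
$- 686 \cdot \frac{47}{46} + g{\left(B \right)} = - 686 \cdot \frac{47}{46} + \left(80 - -6\right) = - 686 \cdot 47 \cdot \frac{1}{46} + \left(80 + 6\right) = \left(-686\right) \frac{47}{46} + 86 = - \frac{16121}{23} + 86 = - \frac{14143}{23}$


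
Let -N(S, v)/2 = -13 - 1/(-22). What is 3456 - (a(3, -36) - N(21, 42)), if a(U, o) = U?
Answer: 38268/11 ≈ 3478.9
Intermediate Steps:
N(S, v) = 285/11 (N(S, v) = -2*(-13 - 1/(-22)) = -2*(-13 - 1*(-1/22)) = -2*(-13 + 1/22) = -2*(-285/22) = 285/11)
3456 - (a(3, -36) - N(21, 42)) = 3456 - (3 - 1*285/11) = 3456 - (3 - 285/11) = 3456 - 1*(-252/11) = 3456 + 252/11 = 38268/11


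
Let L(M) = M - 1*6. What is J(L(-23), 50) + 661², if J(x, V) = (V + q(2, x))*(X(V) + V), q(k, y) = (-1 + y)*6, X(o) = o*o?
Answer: 105421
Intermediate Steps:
X(o) = o²
L(M) = -6 + M (L(M) = M - 6 = -6 + M)
q(k, y) = -6 + 6*y
J(x, V) = (V + V²)*(-6 + V + 6*x) (J(x, V) = (V + (-6 + 6*x))*(V² + V) = (-6 + V + 6*x)*(V + V²) = (V + V²)*(-6 + V + 6*x))
J(L(-23), 50) + 661² = 50*(-6 + 50 + 50² + 6*(-6 - 23) + 6*50*(-1 + (-6 - 23))) + 661² = 50*(-6 + 50 + 2500 + 6*(-29) + 6*50*(-1 - 29)) + 436921 = 50*(-6 + 50 + 2500 - 174 + 6*50*(-30)) + 436921 = 50*(-6 + 50 + 2500 - 174 - 9000) + 436921 = 50*(-6630) + 436921 = -331500 + 436921 = 105421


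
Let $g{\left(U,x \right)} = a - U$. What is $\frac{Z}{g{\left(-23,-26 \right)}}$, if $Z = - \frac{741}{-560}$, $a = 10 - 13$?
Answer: $\frac{741}{11200} \approx 0.066161$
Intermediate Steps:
$a = -3$
$g{\left(U,x \right)} = -3 - U$
$Z = \frac{741}{560}$ ($Z = \left(-741\right) \left(- \frac{1}{560}\right) = \frac{741}{560} \approx 1.3232$)
$\frac{Z}{g{\left(-23,-26 \right)}} = \frac{741}{560 \left(-3 - -23\right)} = \frac{741}{560 \left(-3 + 23\right)} = \frac{741}{560 \cdot 20} = \frac{741}{560} \cdot \frac{1}{20} = \frac{741}{11200}$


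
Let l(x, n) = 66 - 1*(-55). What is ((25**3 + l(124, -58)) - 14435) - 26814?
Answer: -25503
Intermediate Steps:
l(x, n) = 121 (l(x, n) = 66 + 55 = 121)
((25**3 + l(124, -58)) - 14435) - 26814 = ((25**3 + 121) - 14435) - 26814 = ((15625 + 121) - 14435) - 26814 = (15746 - 14435) - 26814 = 1311 - 26814 = -25503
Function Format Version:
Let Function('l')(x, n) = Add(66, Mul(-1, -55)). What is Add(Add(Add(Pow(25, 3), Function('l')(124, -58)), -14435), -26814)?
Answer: -25503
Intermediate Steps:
Function('l')(x, n) = 121 (Function('l')(x, n) = Add(66, 55) = 121)
Add(Add(Add(Pow(25, 3), Function('l')(124, -58)), -14435), -26814) = Add(Add(Add(Pow(25, 3), 121), -14435), -26814) = Add(Add(Add(15625, 121), -14435), -26814) = Add(Add(15746, -14435), -26814) = Add(1311, -26814) = -25503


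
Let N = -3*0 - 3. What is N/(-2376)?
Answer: 1/792 ≈ 0.0012626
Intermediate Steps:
N = -3 (N = 0 - 3 = -3)
N/(-2376) = -3/(-2376) = -3*(-1/2376) = 1/792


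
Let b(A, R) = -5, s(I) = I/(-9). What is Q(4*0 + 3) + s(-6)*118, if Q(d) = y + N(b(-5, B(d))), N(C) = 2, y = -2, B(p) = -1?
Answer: 236/3 ≈ 78.667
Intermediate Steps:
s(I) = -I/9 (s(I) = I*(-⅑) = -I/9)
Q(d) = 0 (Q(d) = -2 + 2 = 0)
Q(4*0 + 3) + s(-6)*118 = 0 - ⅑*(-6)*118 = 0 + (⅔)*118 = 0 + 236/3 = 236/3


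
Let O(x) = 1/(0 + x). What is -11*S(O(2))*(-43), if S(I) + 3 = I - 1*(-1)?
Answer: -1419/2 ≈ -709.50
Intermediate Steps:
O(x) = 1/x
S(I) = -2 + I (S(I) = -3 + (I - 1*(-1)) = -3 + (I + 1) = -3 + (1 + I) = -2 + I)
-11*S(O(2))*(-43) = -11*(-2 + 1/2)*(-43) = -11*(-2 + ½)*(-43) = -11*(-3/2)*(-43) = (33/2)*(-43) = -1419/2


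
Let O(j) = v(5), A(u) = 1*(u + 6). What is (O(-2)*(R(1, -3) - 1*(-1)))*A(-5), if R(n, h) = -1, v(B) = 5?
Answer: 0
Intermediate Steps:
A(u) = 6 + u (A(u) = 1*(6 + u) = 6 + u)
O(j) = 5
(O(-2)*(R(1, -3) - 1*(-1)))*A(-5) = (5*(-1 - 1*(-1)))*(6 - 5) = (5*(-1 + 1))*1 = (5*0)*1 = 0*1 = 0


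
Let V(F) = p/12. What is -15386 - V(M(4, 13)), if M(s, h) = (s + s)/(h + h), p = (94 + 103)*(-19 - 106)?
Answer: -160007/12 ≈ -13334.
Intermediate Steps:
p = -24625 (p = 197*(-125) = -24625)
M(s, h) = s/h (M(s, h) = (2*s)/((2*h)) = (2*s)*(1/(2*h)) = s/h)
V(F) = -24625/12
-15386 - V(M(4, 13)) = -15386 - 1*(-24625/12) = -15386 + 24625/12 = -160007/12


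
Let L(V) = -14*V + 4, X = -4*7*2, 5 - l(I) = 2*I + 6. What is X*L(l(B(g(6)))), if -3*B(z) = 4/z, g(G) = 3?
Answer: -2800/9 ≈ -311.11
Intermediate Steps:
B(z) = -4/(3*z)
l(I) = -1 - 2*I (l(I) = 5 - (2*I + 6) = 5 - (6 + 2*I) = 5 + (-6 - 2*I) = -1 - 2*I)
X = -56 (X = -28*2 = -56)
L(V) = 4 - 14*V
X*L(l(B(g(6)))) = -56*(4 - 14*(-1 - (-8)/(3*3))) = -56*(4 - 14*(-1 - 2*(-4/9))) = -56*(4 - 14*(-1 + 8/9)) = -56*(4 - 14*(-1/9)) = -56*(4 + 14/9) = -56*50/9 = -2800/9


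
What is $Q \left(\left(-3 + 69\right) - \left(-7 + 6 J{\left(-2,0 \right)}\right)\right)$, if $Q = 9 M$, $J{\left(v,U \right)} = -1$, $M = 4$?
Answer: $2844$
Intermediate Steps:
$Q = 36$ ($Q = 9 \cdot 4 = 36$)
$Q \left(\left(-3 + 69\right) - \left(-7 + 6 J{\left(-2,0 \right)}\right)\right) = 36 \left(\left(-3 + 69\right) + \left(7 - -6\right)\right) = 36 \left(66 + \left(7 + 6\right)\right) = 36 \left(66 + 13\right) = 36 \cdot 79 = 2844$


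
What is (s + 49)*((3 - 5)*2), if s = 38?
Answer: -348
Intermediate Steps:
(s + 49)*((3 - 5)*2) = (38 + 49)*((3 - 5)*2) = 87*(-2*2) = 87*(-4) = -348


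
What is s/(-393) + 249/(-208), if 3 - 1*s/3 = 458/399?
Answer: -13168693/10871952 ≈ -1.2113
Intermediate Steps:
s = 739/133 (s = 9 - 1374/399 = 9 - 3*458/399 = 9 - 458/133 = 739/133 ≈ 5.5564)
s/(-393) + 249/(-208) = (739/133)/(-393) + 249/(-208) = (739/133)*(-1/393) + 249*(-1/208) = -739/52269 - 249/208 = -13168693/10871952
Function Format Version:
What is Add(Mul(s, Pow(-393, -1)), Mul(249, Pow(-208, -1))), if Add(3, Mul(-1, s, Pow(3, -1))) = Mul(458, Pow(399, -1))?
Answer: Rational(-13168693, 10871952) ≈ -1.2113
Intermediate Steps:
s = Rational(739, 133) (s = Add(9, Mul(-3, Mul(458, Pow(399, -1)))) = Add(9, Mul(-3, Mul(458, Rational(1, 399)))) = Add(9, Mul(-3, Rational(458, 399))) = Add(9, Rational(-458, 133)) = Rational(739, 133) ≈ 5.5564)
Add(Mul(s, Pow(-393, -1)), Mul(249, Pow(-208, -1))) = Add(Mul(Rational(739, 133), Pow(-393, -1)), Mul(249, Pow(-208, -1))) = Add(Mul(Rational(739, 133), Rational(-1, 393)), Mul(249, Rational(-1, 208))) = Add(Rational(-739, 52269), Rational(-249, 208)) = Rational(-13168693, 10871952)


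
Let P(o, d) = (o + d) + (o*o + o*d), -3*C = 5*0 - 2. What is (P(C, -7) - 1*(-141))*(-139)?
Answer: -163186/9 ≈ -18132.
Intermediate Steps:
C = ⅔ (C = -(5*0 - 2)/3 = -(0 - 2)/3 = -⅓*(-2) = ⅔ ≈ 0.66667)
P(o, d) = d + o + o² + d*o (P(o, d) = (d + o) + (o² + d*o) = d + o + o² + d*o)
(P(C, -7) - 1*(-141))*(-139) = ((-7 + ⅔ + (⅔)² - 7*⅔) - 1*(-141))*(-139) = ((-7 + ⅔ + 4/9 - 14/3) + 141)*(-139) = (-95/9 + 141)*(-139) = (1174/9)*(-139) = -163186/9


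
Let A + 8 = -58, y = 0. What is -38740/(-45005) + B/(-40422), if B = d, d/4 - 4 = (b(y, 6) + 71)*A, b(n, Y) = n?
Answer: 240880192/181919211 ≈ 1.3241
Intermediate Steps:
A = -66 (A = -8 - 58 = -66)
d = -18728 (d = 16 + 4*((0 + 71)*(-66)) = 16 + 4*(71*(-66)) = 16 + 4*(-4686) = 16 - 18744 = -18728)
B = -18728
-38740/(-45005) + B/(-40422) = -38740/(-45005) - 18728/(-40422) = -38740*(-1/45005) - 18728*(-1/40422) = 7748/9001 + 9364/20211 = 240880192/181919211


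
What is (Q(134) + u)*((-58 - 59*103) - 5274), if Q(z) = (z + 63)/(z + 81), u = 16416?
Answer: -40269628533/215 ≈ -1.8730e+8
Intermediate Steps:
Q(z) = (63 + z)/(81 + z)
(Q(134) + u)*((-58 - 59*103) - 5274) = ((63 + 134)/(81 + 134) + 16416)*((-58 - 59*103) - 5274) = (197/215 + 16416)*((-58 - 6077) - 5274) = ((1/215)*197 + 16416)*(-6135 - 5274) = (197/215 + 16416)*(-11409) = (3529637/215)*(-11409) = -40269628533/215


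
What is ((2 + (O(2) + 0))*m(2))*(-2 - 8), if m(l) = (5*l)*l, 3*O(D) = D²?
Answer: -2000/3 ≈ -666.67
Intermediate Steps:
O(D) = D²/3
m(l) = 5*l²
((2 + (O(2) + 0))*m(2))*(-2 - 8) = ((2 + ((⅓)*2² + 0))*(5*2²))*(-2 - 8) = ((2 + ((⅓)*4 + 0))*(5*4))*(-10) = ((2 + (4/3 + 0))*20)*(-10) = ((2 + 4/3)*20)*(-10) = ((10/3)*20)*(-10) = (200/3)*(-10) = -2000/3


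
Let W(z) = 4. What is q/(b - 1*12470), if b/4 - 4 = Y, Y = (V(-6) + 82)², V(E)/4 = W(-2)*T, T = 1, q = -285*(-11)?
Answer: 1045/8654 ≈ 0.12075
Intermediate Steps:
q = 3135
V(E) = 16 (V(E) = 4*(4*1) = 4*4 = 16)
Y = 9604 (Y = (16 + 82)² = 98² = 9604)
b = 38432 (b = 16 + 4*9604 = 16 + 38416 = 38432)
q/(b - 1*12470) = 3135/(38432 - 1*12470) = 3135/(38432 - 12470) = 3135/25962 = 3135*(1/25962) = 1045/8654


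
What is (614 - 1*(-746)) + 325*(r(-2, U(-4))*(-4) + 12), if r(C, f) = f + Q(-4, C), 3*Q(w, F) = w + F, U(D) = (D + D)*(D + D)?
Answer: -75340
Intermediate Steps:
U(D) = 4*D**2 (U(D) = (2*D)*(2*D) = 4*D**2)
Q(w, F) = F/3 + w/3 (Q(w, F) = (w + F)/3 = (F + w)/3 = F/3 + w/3)
r(C, f) = -4/3 + f + C/3 (r(C, f) = f + (C/3 + (1/3)*(-4)) = f + (C/3 - 4/3) = f + (-4/3 + C/3) = -4/3 + f + C/3)
(614 - 1*(-746)) + 325*(r(-2, U(-4))*(-4) + 12) = (614 - 1*(-746)) + 325*((-4/3 + 4*(-4)**2 + (1/3)*(-2))*(-4) + 12) = (614 + 746) + 325*((-4/3 + 4*16 - 2/3)*(-4) + 12) = 1360 + 325*((-4/3 + 64 - 2/3)*(-4) + 12) = 1360 + 325*(62*(-4) + 12) = 1360 + 325*(-248 + 12) = 1360 + 325*(-236) = 1360 - 76700 = -75340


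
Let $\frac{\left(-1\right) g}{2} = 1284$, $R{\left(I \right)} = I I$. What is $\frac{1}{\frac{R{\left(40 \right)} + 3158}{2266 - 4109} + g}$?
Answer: $- \frac{1843}{4737582} \approx -0.00038902$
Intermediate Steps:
$R{\left(I \right)} = I^{2}$
$g = -2568$ ($g = \left(-2\right) 1284 = -2568$)
$\frac{1}{\frac{R{\left(40 \right)} + 3158}{2266 - 4109} + g} = \frac{1}{\frac{40^{2} + 3158}{2266 - 4109} - 2568} = \frac{1}{\frac{1600 + 3158}{-1843} - 2568} = \frac{1}{4758 \left(- \frac{1}{1843}\right) - 2568} = \frac{1}{- \frac{4758}{1843} - 2568} = \frac{1}{- \frac{4737582}{1843}} = - \frac{1843}{4737582}$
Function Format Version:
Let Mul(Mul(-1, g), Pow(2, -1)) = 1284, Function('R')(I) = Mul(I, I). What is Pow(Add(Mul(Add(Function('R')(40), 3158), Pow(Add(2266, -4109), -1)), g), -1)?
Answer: Rational(-1843, 4737582) ≈ -0.00038902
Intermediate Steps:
Function('R')(I) = Pow(I, 2)
g = -2568 (g = Mul(-2, 1284) = -2568)
Pow(Add(Mul(Add(Function('R')(40), 3158), Pow(Add(2266, -4109), -1)), g), -1) = Pow(Add(Mul(Add(Pow(40, 2), 3158), Pow(Add(2266, -4109), -1)), -2568), -1) = Pow(Add(Mul(Add(1600, 3158), Pow(-1843, -1)), -2568), -1) = Pow(Add(Mul(4758, Rational(-1, 1843)), -2568), -1) = Pow(Add(Rational(-4758, 1843), -2568), -1) = Pow(Rational(-4737582, 1843), -1) = Rational(-1843, 4737582)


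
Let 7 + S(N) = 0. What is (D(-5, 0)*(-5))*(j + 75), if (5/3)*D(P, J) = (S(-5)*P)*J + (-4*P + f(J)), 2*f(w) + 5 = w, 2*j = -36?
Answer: -5985/2 ≈ -2992.5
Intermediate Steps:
j = -18 (j = (½)*(-36) = -18)
f(w) = -5/2 + w/2
S(N) = -7 (S(N) = -7 + 0 = -7)
D(P, J) = -3/2 - 12*P/5 + 3*J/10 - 21*J*P/5 (D(P, J) = 3*((-7*P)*J + (-4*P + (-5/2 + J/2)))/5 = 3*(-7*J*P + (-5/2 + J/2 - 4*P))/5 = 3*(-5/2 + J/2 - 4*P - 7*J*P)/5 = -3/2 - 12*P/5 + 3*J/10 - 21*J*P/5)
(D(-5, 0)*(-5))*(j + 75) = ((-3/2 - 12/5*(-5) + (3/10)*0 - 21/5*0*(-5))*(-5))*(-18 + 75) = ((-3/2 + 12 + 0 + 0)*(-5))*57 = ((21/2)*(-5))*57 = -105/2*57 = -5985/2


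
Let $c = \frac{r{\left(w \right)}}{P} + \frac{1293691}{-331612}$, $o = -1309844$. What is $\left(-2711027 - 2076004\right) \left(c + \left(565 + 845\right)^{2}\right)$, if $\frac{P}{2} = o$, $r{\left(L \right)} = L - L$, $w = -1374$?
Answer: $- \frac{3155977155609811779}{331612} \approx -9.5171 \cdot 10^{12}$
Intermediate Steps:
$r{\left(L \right)} = 0$
$P = -2619688$ ($P = 2 \left(-1309844\right) = -2619688$)
$c = - \frac{1293691}{331612}$ ($c = \frac{0}{-2619688} + \frac{1293691}{-331612} = 0 \left(- \frac{1}{2619688}\right) + 1293691 \left(- \frac{1}{331612}\right) = 0 - \frac{1293691}{331612} = - \frac{1293691}{331612} \approx -3.9012$)
$\left(-2711027 - 2076004\right) \left(c + \left(565 + 845\right)^{2}\right) = \left(-2711027 - 2076004\right) \left(- \frac{1293691}{331612} + \left(565 + 845\right)^{2}\right) = - 4787031 \left(- \frac{1293691}{331612} + 1410^{2}\right) = - 4787031 \left(- \frac{1293691}{331612} + 1988100\right) = \left(-4787031\right) \frac{659276523509}{331612} = - \frac{3155977155609811779}{331612}$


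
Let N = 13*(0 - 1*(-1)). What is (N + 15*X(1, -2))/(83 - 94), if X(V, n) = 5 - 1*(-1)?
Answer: -103/11 ≈ -9.3636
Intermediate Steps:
X(V, n) = 6 (X(V, n) = 5 + 1 = 6)
N = 13 (N = 13*(0 + 1) = 13*1 = 13)
(N + 15*X(1, -2))/(83 - 94) = (13 + 15*6)/(83 - 94) = (13 + 90)/(-11) = 103*(-1/11) = -103/11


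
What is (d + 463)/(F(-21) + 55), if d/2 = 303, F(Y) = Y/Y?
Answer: 1069/56 ≈ 19.089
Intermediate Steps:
F(Y) = 1
d = 606 (d = 2*303 = 606)
(d + 463)/(F(-21) + 55) = (606 + 463)/(1 + 55) = 1069/56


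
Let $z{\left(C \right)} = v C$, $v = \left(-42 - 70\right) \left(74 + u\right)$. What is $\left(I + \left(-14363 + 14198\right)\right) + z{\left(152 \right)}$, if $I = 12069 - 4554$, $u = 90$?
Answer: $-2784586$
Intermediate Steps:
$v = -18368$ ($v = \left(-42 - 70\right) \left(74 + 90\right) = \left(-112\right) 164 = -18368$)
$I = 7515$
$z{\left(C \right)} = - 18368 C$
$\left(I + \left(-14363 + 14198\right)\right) + z{\left(152 \right)} = \left(7515 + \left(-14363 + 14198\right)\right) - 2791936 = \left(7515 - 165\right) - 2791936 = 7350 - 2791936 = -2784586$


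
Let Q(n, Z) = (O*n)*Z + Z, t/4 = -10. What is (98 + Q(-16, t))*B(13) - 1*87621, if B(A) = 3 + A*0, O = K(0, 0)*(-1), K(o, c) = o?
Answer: -87447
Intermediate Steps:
t = -40 (t = 4*(-10) = -40)
O = 0 (O = 0*(-1) = 0)
Q(n, Z) = Z (Q(n, Z) = (0*n)*Z + Z = 0*Z + Z = 0 + Z = Z)
B(A) = 3 (B(A) = 3 + 0 = 3)
(98 + Q(-16, t))*B(13) - 1*87621 = (98 - 40)*3 - 1*87621 = 58*3 - 87621 = 174 - 87621 = -87447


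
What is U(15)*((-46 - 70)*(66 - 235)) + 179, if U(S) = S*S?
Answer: 4411079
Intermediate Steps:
U(S) = S²
U(15)*((-46 - 70)*(66 - 235)) + 179 = 15²*((-46 - 70)*(66 - 235)) + 179 = 225*(-116*(-169)) + 179 = 225*19604 + 179 = 4410900 + 179 = 4411079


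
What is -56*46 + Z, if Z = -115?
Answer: -2691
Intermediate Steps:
-56*46 + Z = -56*46 - 115 = -2576 - 115 = -2691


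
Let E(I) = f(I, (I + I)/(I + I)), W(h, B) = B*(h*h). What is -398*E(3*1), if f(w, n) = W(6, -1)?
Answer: 14328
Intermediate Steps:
W(h, B) = B*h²
f(w, n) = -36 (f(w, n) = -1*6² = -1*36 = -36)
E(I) = -36
-398*E(3*1) = -398*(-36) = 14328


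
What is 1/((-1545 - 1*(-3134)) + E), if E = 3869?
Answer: 1/5458 ≈ 0.00018322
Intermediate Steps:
1/((-1545 - 1*(-3134)) + E) = 1/((-1545 - 1*(-3134)) + 3869) = 1/((-1545 + 3134) + 3869) = 1/(1589 + 3869) = 1/5458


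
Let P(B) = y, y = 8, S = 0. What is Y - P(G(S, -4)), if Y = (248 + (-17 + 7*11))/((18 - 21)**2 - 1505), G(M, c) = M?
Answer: -279/34 ≈ -8.2059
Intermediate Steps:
P(B) = 8
Y = -7/34 (Y = (248 + (-17 + 77))/((-3)**2 - 1505) = (248 + 60)/(9 - 1505) = 308/(-1496) = 308*(-1/1496) = -7/34 ≈ -0.20588)
Y - P(G(S, -4)) = -7/34 - 1*8 = -7/34 - 8 = -279/34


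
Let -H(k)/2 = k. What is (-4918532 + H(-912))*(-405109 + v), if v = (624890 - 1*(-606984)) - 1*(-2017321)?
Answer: -13983540388888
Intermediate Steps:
v = 3249195 (v = (624890 + 606984) + 2017321 = 1231874 + 2017321 = 3249195)
H(k) = -2*k
(-4918532 + H(-912))*(-405109 + v) = (-4918532 - 2*(-912))*(-405109 + 3249195) = (-4918532 + 1824)*2844086 = -4916708*2844086 = -13983540388888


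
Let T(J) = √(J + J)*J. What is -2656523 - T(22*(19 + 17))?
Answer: -2656523 - 9504*√11 ≈ -2.6880e+6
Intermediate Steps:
T(J) = √2*J^(3/2) (T(J) = √(2*J)*J = (√2*√J)*J = √2*J^(3/2))
-2656523 - T(22*(19 + 17)) = -2656523 - √2*(22*(19 + 17))^(3/2) = -2656523 - √2*(22*36)^(3/2) = -2656523 - √2*792^(3/2) = -2656523 - √2*4752*√22 = -2656523 - 9504*√11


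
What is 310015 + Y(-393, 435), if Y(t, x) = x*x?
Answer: 499240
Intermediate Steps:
Y(t, x) = x²
310015 + Y(-393, 435) = 310015 + 435² = 310015 + 189225 = 499240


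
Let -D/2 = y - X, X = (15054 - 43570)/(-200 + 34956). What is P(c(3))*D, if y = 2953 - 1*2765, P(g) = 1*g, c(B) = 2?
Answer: -6562644/8689 ≈ -755.28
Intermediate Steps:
P(g) = g
y = 188 (y = 2953 - 2765 = 188)
X = -7129/8689 (X = -28516/34756 = -28516*1/34756 = -7129/8689 ≈ -0.82046)
D = -3281322/8689 (D = -2*(188 - 1*(-7129/8689)) = -2*(188 + 7129/8689) = -2*1640661/8689 = -3281322/8689 ≈ -377.64)
P(c(3))*D = 2*(-3281322/8689) = -6562644/8689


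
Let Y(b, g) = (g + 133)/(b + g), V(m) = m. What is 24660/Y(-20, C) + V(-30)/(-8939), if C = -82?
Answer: -440871450/8939 ≈ -49320.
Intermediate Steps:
Y(b, g) = (133 + g)/(b + g)
24660/Y(-20, C) + V(-30)/(-8939) = 24660/(((133 - 82)/(-20 - 82))) - 30/(-8939) = 24660/((51/(-102))) - 30*(-1/8939) = 24660/((-1/102*51)) + 30/8939 = 24660/(-½) + 30/8939 = 24660*(-2) + 30/8939 = -49320 + 30/8939 = -440871450/8939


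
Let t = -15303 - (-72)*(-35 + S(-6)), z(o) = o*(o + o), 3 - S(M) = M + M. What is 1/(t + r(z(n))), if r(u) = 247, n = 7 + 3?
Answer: -1/16496 ≈ -6.0621e-5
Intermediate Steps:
S(M) = 3 - 2*M (S(M) = 3 - (M + M) = 3 - 2*M)
n = 10
z(o) = 2*o**2 (z(o) = o*(2*o) = 2*o**2)
t = -16743 (t = -15303 - (-72)*(-35 + (3 - 2*(-6))) = -15303 - (-72)*(-35 + (3 + 12)) = -15303 - (-72)*(-35 + 15) = -15303 - (-72)*(-20) = -15303 - 1*1440 = -15303 - 1440 = -16743)
1/(t + r(z(n))) = 1/(-16743 + 247) = 1/(-16496) = -1/16496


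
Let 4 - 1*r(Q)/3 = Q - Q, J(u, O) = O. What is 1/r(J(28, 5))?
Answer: 1/12 ≈ 0.083333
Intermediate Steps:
r(Q) = 12 (r(Q) = 12 - 3*(Q - Q) = 12 - 3*0 = 12 + 0 = 12)
1/r(J(28, 5)) = 1/12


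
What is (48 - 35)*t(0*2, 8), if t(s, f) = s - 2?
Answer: -26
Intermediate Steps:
t(s, f) = -2 + s
(48 - 35)*t(0*2, 8) = (48 - 35)*(-2 + 0*2) = 13*(-2 + 0) = 13*(-2) = -26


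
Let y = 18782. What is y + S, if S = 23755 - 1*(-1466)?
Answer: 44003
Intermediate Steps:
S = 25221 (S = 23755 + 1466 = 25221)
y + S = 18782 + 25221 = 44003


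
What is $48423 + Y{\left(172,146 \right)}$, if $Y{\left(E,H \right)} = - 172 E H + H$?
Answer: $-4270695$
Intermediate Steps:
$Y{\left(E,H \right)} = H - 172 E H$ ($Y{\left(E,H \right)} = - 172 E H + H = H - 172 E H$)
$48423 + Y{\left(172,146 \right)} = 48423 + 146 \left(1 - 29584\right) = 48423 + 146 \left(-29583\right) = 48423 - 4319118 = -4270695$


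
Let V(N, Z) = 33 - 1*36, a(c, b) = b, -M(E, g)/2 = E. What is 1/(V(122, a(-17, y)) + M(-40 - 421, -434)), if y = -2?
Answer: 1/919 ≈ 0.0010881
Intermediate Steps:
M(E, g) = -2*E
V(N, Z) = -3 (V(N, Z) = 33 - 36 = -3)
1/(V(122, a(-17, y)) + M(-40 - 421, -434)) = 1/(-3 - 2*(-40 - 421)) = 1/(-3 - 2*(-461)) = 1/(-3 + 922) = 1/919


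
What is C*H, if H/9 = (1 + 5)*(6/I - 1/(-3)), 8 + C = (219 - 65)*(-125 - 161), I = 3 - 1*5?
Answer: 6343488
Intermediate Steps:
I = -2 (I = 3 - 5 = -2)
C = -44052 (C = -8 + (219 - 65)*(-125 - 161) = -8 + 154*(-286) = -8 - 44044 = -44052)
H = -144 (H = 9*((1 + 5)*(6/(-2) - 1/(-3))) = 9*(6*(6*(-1/2) - 1*(-1/3))) = 9*(6*(-3 + 1/3)) = 9*(6*(-8/3)) = 9*(-16) = -144)
C*H = -44052*(-144) = 6343488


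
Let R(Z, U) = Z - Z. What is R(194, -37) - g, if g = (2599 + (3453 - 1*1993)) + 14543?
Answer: -18602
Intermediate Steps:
R(Z, U) = 0
g = 18602 (g = (2599 + (3453 - 1993)) + 14543 = (2599 + 1460) + 14543 = 4059 + 14543 = 18602)
R(194, -37) - g = 0 - 1*18602 = 0 - 18602 = -18602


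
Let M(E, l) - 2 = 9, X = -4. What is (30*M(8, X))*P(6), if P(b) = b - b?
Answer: 0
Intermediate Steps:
M(E, l) = 11 (M(E, l) = 2 + 9 = 11)
P(b) = 0
(30*M(8, X))*P(6) = (30*11)*0 = 330*0 = 0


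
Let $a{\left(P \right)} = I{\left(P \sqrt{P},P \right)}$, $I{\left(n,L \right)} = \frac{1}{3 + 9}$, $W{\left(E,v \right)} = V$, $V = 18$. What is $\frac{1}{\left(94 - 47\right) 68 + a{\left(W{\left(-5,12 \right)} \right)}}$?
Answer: $\frac{12}{38353} \approx 0.00031288$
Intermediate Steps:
$W{\left(E,v \right)} = 18$
$I{\left(n,L \right)} = \frac{1}{12}$
$a{\left(P \right)} = \frac{1}{12}$
$\frac{1}{\left(94 - 47\right) 68 + a{\left(W{\left(-5,12 \right)} \right)}} = \frac{1}{\left(94 - 47\right) 68 + \frac{1}{12}} = \frac{1}{47 \cdot 68 + \frac{1}{12}} = \frac{1}{3196 + \frac{1}{12}} = \frac{1}{\frac{38353}{12}} = \frac{12}{38353}$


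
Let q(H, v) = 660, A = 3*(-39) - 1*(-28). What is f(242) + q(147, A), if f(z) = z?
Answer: 902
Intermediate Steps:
A = -89 (A = -117 + 28 = -89)
f(242) + q(147, A) = 242 + 660 = 902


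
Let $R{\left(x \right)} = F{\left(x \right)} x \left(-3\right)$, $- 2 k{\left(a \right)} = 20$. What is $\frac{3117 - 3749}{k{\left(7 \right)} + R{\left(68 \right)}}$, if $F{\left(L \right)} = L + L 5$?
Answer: $\frac{316}{41621} \approx 0.0075923$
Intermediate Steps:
$k{\left(a \right)} = -10$ ($k{\left(a \right)} = \left(- \frac{1}{2}\right) 20 = -10$)
$F{\left(L \right)} = 6 L$ ($F{\left(L \right)} = L + 5 L = 6 L$)
$R{\left(x \right)} = - 18 x^{2}$ ($R{\left(x \right)} = 6 x x \left(-3\right) = 6 x^{2} \left(-3\right) = - 18 x^{2}$)
$\frac{3117 - 3749}{k{\left(7 \right)} + R{\left(68 \right)}} = \frac{3117 - 3749}{-10 - 18 \cdot 68^{2}} = - \frac{632}{-10 - 83232} = - \frac{632}{-83242} = \left(-632\right) \left(- \frac{1}{83242}\right) = \frac{316}{41621}$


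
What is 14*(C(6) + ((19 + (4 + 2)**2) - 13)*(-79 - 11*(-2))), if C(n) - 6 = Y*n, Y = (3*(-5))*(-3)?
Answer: -29652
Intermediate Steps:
Y = 45 (Y = -15*(-3) = 45)
C(n) = 6 + 45*n
14*(C(6) + ((19 + (4 + 2)**2) - 13)*(-79 - 11*(-2))) = 14*((6 + 45*6) + ((19 + (4 + 2)**2) - 13)*(-79 - 11*(-2))) = 14*((6 + 270) + ((19 + 6**2) - 13)*(-79 + 22)) = 14*(276 + ((19 + 36) - 13)*(-57)) = 14*(276 + (55 - 13)*(-57)) = 14*(276 + 42*(-57)) = 14*(276 - 2394) = 14*(-2118) = -29652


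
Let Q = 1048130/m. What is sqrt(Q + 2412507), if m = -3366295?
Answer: sqrt(1093535437419088933)/673259 ≈ 1553.2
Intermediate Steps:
Q = -209626/673259 (Q = 1048130/(-3366295) = 1048130*(-1/3366295) = -209626/673259 ≈ -0.31136)
sqrt(Q + 2412507) = sqrt(-209626/673259 + 2412507) = sqrt(1624241840687/673259) = sqrt(1093535437419088933)/673259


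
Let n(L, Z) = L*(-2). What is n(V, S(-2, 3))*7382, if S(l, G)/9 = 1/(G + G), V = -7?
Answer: 103348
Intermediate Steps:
S(l, G) = 9/(2*G) (S(l, G) = 9/(G + G) = 9/((2*G)) = 9*(1/(2*G)) = 9/(2*G))
n(L, Z) = -2*L
n(V, S(-2, 3))*7382 = -2*(-7)*7382 = 14*7382 = 103348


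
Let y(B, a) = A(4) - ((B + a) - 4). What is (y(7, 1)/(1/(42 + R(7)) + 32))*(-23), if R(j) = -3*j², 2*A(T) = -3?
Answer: 26565/6718 ≈ 3.9543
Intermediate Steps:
A(T) = -3/2 (A(T) = (½)*(-3) = -3/2)
y(B, a) = 5/2 - B - a (y(B, a) = -3/2 - ((B + a) - 4) = -3/2 - (-4 + B + a) = -3/2 + (4 - B - a) = 5/2 - B - a)
(y(7, 1)/(1/(42 + R(7)) + 32))*(-23) = ((5/2 - 1*7 - 1*1)/(1/(42 - 3*7²) + 32))*(-23) = ((5/2 - 7 - 1)/(1/(42 - 3*49) + 32))*(-23) = -11/(2*(1/(42 - 147) + 32))*(-23) = -11/(2*(1/(-105) + 32))*(-23) = -11/(2*(-1/105 + 32))*(-23) = -11/(2*3359/105)*(-23) = -11/2*105/3359*(-23) = -1155/6718*(-23) = 26565/6718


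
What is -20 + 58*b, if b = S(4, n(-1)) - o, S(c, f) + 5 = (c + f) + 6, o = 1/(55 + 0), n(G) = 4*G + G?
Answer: -1158/55 ≈ -21.055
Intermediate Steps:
n(G) = 5*G
o = 1/55 ≈ 0.018182
S(c, f) = 1 + c + f (S(c, f) = -5 + ((c + f) + 6) = -5 + (6 + c + f) = 1 + c + f)
b = -1/55 (b = (1 + 4 + 5*(-1)) - 1*1/55 = (1 + 4 - 5) - 1/55 = 0 - 1/55 = -1/55 ≈ -0.018182)
-20 + 58*b = -20 + 58*(-1/55) = -20 - 58/55 = -1158/55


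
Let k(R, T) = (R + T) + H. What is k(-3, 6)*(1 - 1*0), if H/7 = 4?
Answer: 31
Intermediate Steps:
H = 28 (H = 7*4 = 28)
k(R, T) = 28 + R + T (k(R, T) = (R + T) + 28 = 28 + R + T)
k(-3, 6)*(1 - 1*0) = (28 - 3 + 6)*(1 - 1*0) = 31*(1 + 0) = 31*1 = 31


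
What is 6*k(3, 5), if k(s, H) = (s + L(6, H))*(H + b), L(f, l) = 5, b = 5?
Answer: 480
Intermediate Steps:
k(s, H) = (5 + H)*(5 + s) (k(s, H) = (s + 5)*(H + 5) = (5 + s)*(5 + H) = (5 + H)*(5 + s))
6*k(3, 5) = 6*(25 + 5*5 + 5*3 + 5*3) = 6*(25 + 25 + 15 + 15) = 6*80 = 480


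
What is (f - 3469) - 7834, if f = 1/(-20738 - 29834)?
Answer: -571615317/50572 ≈ -11303.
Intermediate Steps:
f = -1/50572 (f = 1/(-50572) = -1/50572 ≈ -1.9774e-5)
(f - 3469) - 7834 = (-1/50572 - 3469) - 7834 = -175434269/50572 - 7834 = -571615317/50572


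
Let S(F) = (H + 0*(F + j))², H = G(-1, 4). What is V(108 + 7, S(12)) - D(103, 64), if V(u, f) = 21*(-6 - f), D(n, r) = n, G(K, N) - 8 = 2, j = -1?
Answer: -2329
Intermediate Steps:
G(K, N) = 10 (G(K, N) = 8 + 2 = 10)
H = 10
S(F) = 100 (S(F) = (10 + 0*(F - 1))² = (10 + 0*(-1 + F))² = (10 + 0)² = 10² = 100)
V(u, f) = -126 - 21*f
V(108 + 7, S(12)) - D(103, 64) = (-126 - 21*100) - 1*103 = (-126 - 2100) - 103 = -2226 - 103 = -2329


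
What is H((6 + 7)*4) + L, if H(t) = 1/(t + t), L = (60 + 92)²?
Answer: 2402817/104 ≈ 23104.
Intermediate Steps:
L = 23104 (L = 152² = 23104)
H(t) = 1/(2*t)
H((6 + 7)*4) + L = 1/(2*(((6 + 7)*4))) + 23104 = 1/(2*((13*4))) + 23104 = (½)/52 + 23104 = (½)*(1/52) + 23104 = 1/104 + 23104 = 2402817/104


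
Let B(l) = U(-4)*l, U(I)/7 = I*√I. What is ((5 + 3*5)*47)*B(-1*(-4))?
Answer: -210560*I ≈ -2.1056e+5*I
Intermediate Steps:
U(I) = 7*I^(3/2) (U(I) = 7*(I*√I) = 7*I^(3/2))
B(l) = -56*I*l (B(l) = (7*(-4)^(3/2))*l = (7*(-8*I))*l = (-56*I)*l = -56*I*l)
((5 + 3*5)*47)*B(-1*(-4)) = ((5 + 3*5)*47)*(-56*I*(-1*(-4))) = ((5 + 15)*47)*(-56*I*4) = (20*47)*(-224*I) = 940*(-224*I) = -210560*I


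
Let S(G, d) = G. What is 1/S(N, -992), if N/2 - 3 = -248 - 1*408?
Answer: -1/1306 ≈ -0.00076570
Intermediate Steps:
N = -1306 (N = 6 + 2*(-248 - 1*408) = 6 + 2*(-248 - 408) = 6 + 2*(-656) = 6 - 1312 = -1306)
1/S(N, -992) = 1/(-1306) = -1/1306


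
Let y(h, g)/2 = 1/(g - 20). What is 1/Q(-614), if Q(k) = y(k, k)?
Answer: -317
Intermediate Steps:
y(h, g) = 2/(-20 + g) (y(h, g) = 2/(g - 20) = 2/(-20 + g))
Q(k) = 2/(-20 + k)
1/Q(-614) = 1/(2/(-20 - 614)) = 1/(2/(-634)) = 1/(2*(-1/634)) = 1/(-1/317) = -317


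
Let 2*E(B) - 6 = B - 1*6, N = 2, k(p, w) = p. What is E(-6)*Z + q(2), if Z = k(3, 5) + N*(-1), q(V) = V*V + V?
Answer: 3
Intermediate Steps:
E(B) = B/2 (E(B) = 3 + (B - 1*6)/2 = 3 + (B - 6)/2 = 3 + (-6 + B)/2 = 3 + (-3 + B/2) = B/2)
q(V) = V + V**2 (q(V) = V**2 + V = V + V**2)
Z = 1 (Z = 3 + 2*(-1) = 3 - 2 = 1)
E(-6)*Z + q(2) = ((1/2)*(-6))*1 + 2*(1 + 2) = -3*1 + 2*3 = -3 + 6 = 3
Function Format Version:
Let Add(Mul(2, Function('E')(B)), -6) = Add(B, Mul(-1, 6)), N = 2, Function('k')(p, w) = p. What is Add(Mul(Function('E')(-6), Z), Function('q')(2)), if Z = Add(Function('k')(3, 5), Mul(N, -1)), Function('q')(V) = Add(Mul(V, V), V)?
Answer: 3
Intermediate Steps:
Function('E')(B) = Mul(Rational(1, 2), B) (Function('E')(B) = Add(3, Mul(Rational(1, 2), Add(B, Mul(-1, 6)))) = Add(3, Mul(Rational(1, 2), Add(B, -6))) = Add(3, Mul(Rational(1, 2), Add(-6, B))) = Add(3, Add(-3, Mul(Rational(1, 2), B))) = Mul(Rational(1, 2), B))
Function('q')(V) = Add(V, Pow(V, 2)) (Function('q')(V) = Add(Pow(V, 2), V) = Add(V, Pow(V, 2)))
Z = 1 (Z = Add(3, Mul(2, -1)) = Add(3, -2) = 1)
Add(Mul(Function('E')(-6), Z), Function('q')(2)) = Add(Mul(Mul(Rational(1, 2), -6), 1), Mul(2, Add(1, 2))) = Add(Mul(-3, 1), Mul(2, 3)) = Add(-3, 6) = 3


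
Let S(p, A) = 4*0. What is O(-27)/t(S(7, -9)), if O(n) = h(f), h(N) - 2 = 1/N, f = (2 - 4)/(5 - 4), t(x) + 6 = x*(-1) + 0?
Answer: -¼ ≈ -0.25000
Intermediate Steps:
S(p, A) = 0
t(x) = -6 - x (t(x) = -6 + (x*(-1) + 0) = -6 + (-x + 0) = -6 - x)
f = -2 (f = -2/1 = -2*1 = -2)
h(N) = 2 + 1/N
O(n) = 3/2 (O(n) = 2 + 1/(-2) = 2 - ½ = 3/2)
O(-27)/t(S(7, -9)) = 3/(2*(-6 - 1*0)) = 3/(2*(-6 + 0)) = (3/2)/(-6) = (3/2)*(-⅙) = -¼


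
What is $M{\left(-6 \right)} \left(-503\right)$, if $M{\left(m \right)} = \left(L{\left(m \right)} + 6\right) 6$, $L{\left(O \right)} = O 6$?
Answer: $90540$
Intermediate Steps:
$L{\left(O \right)} = 6 O$
$M{\left(m \right)} = 36 + 36 m$ ($M{\left(m \right)} = \left(6 m + 6\right) 6 = \left(6 + 6 m\right) 6 = 36 + 36 m$)
$M{\left(-6 \right)} \left(-503\right) = \left(36 + 36 \left(-6\right)\right) \left(-503\right) = \left(36 - 216\right) \left(-503\right) = \left(-180\right) \left(-503\right) = 90540$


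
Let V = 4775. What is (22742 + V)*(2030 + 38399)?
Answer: 1112484793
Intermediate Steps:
(22742 + V)*(2030 + 38399) = (22742 + 4775)*(2030 + 38399) = 27517*40429 = 1112484793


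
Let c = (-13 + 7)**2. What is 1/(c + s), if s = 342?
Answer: 1/378 ≈ 0.0026455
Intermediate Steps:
c = 36 (c = (-6)**2 = 36)
1/(c + s) = 1/(36 + 342) = 1/378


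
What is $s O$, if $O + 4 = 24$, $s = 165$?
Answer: $3300$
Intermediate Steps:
$O = 20$ ($O = -4 + 24 = 20$)
$s O = 165 \cdot 20 = 3300$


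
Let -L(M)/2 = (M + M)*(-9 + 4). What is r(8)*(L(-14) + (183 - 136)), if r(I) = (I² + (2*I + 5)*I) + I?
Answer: -55920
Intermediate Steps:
r(I) = I + I² + I*(5 + 2*I) (r(I) = (I² + (5 + 2*I)*I) + I = (I² + I*(5 + 2*I)) + I = I + I² + I*(5 + 2*I))
L(M) = 20*M (L(M) = -2*(M + M)*(-9 + 4) = -2*2*M*(-5) = -(-20)*M = 20*M)
r(8)*(L(-14) + (183 - 136)) = (3*8*(2 + 8))*(20*(-14) + (183 - 136)) = (3*8*10)*(-280 + 47) = 240*(-233) = -55920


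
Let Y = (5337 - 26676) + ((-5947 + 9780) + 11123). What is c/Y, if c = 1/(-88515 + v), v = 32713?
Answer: 1/356184166 ≈ 2.8075e-9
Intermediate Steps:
Y = -6383 (Y = -21339 + (3833 + 11123) = -21339 + 14956 = -6383)
c = -1/55802 (c = 1/(-88515 + 32713) = 1/(-55802) = -1/55802 ≈ -1.7921e-5)
c/Y = -1/55802/(-6383) = -1/55802*(-1/6383) = 1/356184166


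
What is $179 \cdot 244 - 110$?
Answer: $43566$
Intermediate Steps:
$179 \cdot 244 - 110 = 43676 - 110 = 43566$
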